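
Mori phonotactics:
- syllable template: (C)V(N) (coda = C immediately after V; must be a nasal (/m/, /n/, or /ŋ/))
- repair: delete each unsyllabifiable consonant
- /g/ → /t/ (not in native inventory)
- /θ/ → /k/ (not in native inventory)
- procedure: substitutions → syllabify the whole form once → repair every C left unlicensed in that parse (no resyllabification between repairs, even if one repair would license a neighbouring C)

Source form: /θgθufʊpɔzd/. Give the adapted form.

kufʊpɔ

Substitution: /θ/ → /k/, /g/ → /t/, giving /ktkufʊpɔzd/.
The consonants /k/, /t/, /z/, /d/ cannot be parsed into a legal (C)V(N) syllable (only a nasal (/m/, /n/, or /ŋ/) is licensed in coda position; onsets are limited to one consonant).
Deleting the stranded consonants removes /k/, /t/, /z/, /d/.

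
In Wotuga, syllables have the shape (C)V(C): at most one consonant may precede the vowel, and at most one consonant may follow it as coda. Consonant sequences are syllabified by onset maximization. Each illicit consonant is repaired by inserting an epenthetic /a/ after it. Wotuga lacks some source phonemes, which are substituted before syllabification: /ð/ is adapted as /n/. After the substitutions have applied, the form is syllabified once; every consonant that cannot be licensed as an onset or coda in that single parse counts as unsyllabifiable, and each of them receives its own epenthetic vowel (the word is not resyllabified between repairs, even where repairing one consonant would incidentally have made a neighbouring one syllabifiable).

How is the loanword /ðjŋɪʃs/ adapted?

najaŋɪʃsa

Substitution: /ð/ → /n/, giving /njŋɪʃs/.
Under (C)V(C), the unsyllabifiable consonants are /n/, /j/, /s/ (at most one coda consonant is licensed; onsets are limited to one consonant).
Each unlicensed consonant becomes the onset of a new syllable: /n/ → /na/, /j/ → /ja/, /s/ → /sa/.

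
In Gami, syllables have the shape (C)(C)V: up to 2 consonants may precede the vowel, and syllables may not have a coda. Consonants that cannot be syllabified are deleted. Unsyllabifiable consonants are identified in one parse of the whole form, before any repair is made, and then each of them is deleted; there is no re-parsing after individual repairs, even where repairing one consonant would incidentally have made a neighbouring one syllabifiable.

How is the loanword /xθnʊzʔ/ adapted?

θnʊ

Under (C)(C)V, the unsyllabifiable consonants are /x/, /z/, /ʔ/ (no codas are permitted; onsets may contain at most 2 consonants).
Deletion applies to /x/, /z/, /ʔ/.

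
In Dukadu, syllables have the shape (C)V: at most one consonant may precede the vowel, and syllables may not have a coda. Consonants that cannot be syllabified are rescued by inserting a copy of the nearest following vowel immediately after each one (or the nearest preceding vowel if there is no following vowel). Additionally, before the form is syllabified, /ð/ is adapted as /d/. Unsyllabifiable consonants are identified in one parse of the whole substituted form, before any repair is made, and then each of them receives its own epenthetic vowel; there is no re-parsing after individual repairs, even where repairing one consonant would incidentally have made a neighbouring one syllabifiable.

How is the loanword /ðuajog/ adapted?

Substitution: /ð/ → /d/, giving /duajog/.
Syllabifying with onset maximization leaves /g/ stranded (no codas are permitted; onsets are limited to one consonant).
Epenthesis after each stranded consonant: /g/ → /go/.

duajogo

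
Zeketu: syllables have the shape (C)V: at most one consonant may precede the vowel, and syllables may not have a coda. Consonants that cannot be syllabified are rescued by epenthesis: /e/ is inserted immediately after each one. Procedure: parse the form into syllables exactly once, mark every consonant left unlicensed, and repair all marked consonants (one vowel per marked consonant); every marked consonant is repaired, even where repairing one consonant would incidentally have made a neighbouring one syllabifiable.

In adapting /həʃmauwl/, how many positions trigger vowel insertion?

The unsyllabifiable consonants are /ʃ/, /w/, /l/; each receives one epenthetic vowel.

3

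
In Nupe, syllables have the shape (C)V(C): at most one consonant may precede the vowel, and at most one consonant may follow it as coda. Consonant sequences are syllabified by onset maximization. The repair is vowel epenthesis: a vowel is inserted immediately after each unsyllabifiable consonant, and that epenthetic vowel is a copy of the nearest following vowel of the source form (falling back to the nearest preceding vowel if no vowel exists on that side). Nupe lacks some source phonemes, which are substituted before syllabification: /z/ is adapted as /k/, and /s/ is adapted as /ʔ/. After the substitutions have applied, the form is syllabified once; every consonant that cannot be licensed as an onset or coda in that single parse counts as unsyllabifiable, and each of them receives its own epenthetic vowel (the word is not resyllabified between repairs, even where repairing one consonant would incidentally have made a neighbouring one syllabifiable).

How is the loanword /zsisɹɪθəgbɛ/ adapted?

kiʔiʔɹɪθəgbɛ

Substitution: /z/ → /k/, /s/ → /ʔ/, giving /kʔiʔɹɪθəgbɛ/.
The consonants /k/ cannot be parsed into a legal (C)V(C) syllable (at most one coda consonant is licensed; onsets are limited to one consonant).
Inserting the epenthetic vowel yields /k/ → /ki/.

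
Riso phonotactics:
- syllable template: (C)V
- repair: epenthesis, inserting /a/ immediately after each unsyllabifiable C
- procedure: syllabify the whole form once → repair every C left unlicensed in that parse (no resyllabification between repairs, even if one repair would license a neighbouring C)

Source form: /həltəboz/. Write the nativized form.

Under (C)V, the unsyllabifiable consonants are /l/, /z/ (no codas are permitted; onsets are limited to one consonant).
Inserting the epenthetic vowel yields /l/ → /la/, /z/ → /za/.

həlatəboza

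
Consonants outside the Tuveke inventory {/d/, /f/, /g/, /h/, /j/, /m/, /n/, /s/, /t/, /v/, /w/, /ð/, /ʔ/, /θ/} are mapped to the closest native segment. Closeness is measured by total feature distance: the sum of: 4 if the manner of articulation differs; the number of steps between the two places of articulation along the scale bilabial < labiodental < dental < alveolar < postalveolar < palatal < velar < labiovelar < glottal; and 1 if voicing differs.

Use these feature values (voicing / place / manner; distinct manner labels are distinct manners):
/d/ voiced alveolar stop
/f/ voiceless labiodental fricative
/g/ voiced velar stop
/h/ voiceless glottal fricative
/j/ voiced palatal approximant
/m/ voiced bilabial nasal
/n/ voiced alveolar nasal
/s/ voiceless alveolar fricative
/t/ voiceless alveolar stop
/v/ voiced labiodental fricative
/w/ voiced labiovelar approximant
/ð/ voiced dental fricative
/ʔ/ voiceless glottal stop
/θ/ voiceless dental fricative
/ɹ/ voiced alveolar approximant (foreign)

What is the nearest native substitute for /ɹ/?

j

/j/ is closest: same manner (approximant), place distance 2 (alveolar→palatal), same voicing; total 2. Next closest is /d/ at distance 4.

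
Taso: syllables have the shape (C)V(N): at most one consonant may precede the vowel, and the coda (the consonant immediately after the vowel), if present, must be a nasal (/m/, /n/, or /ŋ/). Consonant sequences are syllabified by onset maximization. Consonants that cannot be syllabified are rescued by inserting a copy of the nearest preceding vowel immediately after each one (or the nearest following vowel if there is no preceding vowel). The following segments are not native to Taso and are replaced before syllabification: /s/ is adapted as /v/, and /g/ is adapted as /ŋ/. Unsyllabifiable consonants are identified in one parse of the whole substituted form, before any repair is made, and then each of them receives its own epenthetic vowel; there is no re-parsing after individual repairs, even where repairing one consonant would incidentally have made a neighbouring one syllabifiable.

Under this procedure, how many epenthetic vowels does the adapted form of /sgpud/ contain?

After substitution the input is /vŋpud/.
The unsyllabifiable consonants are /v/, /ŋ/, /d/; each receives one epenthetic vowel.

3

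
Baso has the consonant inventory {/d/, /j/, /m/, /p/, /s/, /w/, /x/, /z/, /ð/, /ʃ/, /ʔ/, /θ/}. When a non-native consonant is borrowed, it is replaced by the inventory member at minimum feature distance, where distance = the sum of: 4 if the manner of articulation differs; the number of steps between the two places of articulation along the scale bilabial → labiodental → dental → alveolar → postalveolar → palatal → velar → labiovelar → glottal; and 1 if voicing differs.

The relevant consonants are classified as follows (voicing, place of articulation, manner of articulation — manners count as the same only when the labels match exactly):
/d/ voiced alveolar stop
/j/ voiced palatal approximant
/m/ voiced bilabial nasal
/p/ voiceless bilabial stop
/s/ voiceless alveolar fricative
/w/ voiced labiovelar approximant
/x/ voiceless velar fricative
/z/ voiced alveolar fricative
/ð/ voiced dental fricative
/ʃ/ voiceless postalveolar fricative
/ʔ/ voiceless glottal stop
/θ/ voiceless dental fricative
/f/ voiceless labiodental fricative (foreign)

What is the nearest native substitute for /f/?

θ

/θ/ is closest: same manner (fricative), place distance 1 (labiodental→dental), same voicing; total 1. Next closest is /s/ at distance 2.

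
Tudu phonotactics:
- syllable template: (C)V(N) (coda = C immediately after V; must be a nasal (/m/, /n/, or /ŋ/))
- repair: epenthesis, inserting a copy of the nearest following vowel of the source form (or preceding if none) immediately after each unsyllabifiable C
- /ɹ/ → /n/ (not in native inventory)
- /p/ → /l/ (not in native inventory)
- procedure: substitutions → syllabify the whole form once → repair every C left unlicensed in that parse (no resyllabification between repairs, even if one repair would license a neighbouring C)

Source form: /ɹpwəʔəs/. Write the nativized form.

Substitution: /ɹ/ → /n/, /p/ → /l/, giving /nlwəʔəs/.
Syllabifying with onset maximization leaves /n/, /l/, /s/ stranded (only a nasal (/m/, /n/, or /ŋ/) is licensed in coda position; onsets are limited to one consonant).
Epenthesis after each stranded consonant: /n/ → /nə/, /l/ → /lə/, /s/ → /sə/.

nələwəʔəsə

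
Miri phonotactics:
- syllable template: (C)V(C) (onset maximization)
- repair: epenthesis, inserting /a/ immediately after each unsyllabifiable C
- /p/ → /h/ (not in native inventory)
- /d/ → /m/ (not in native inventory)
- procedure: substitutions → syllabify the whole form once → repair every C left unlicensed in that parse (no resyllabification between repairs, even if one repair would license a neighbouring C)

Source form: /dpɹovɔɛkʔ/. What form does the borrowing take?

Substitution: /d/ → /m/, /p/ → /h/, giving /mhɹovɔɛkʔ/.
Under (C)V(C), the unsyllabifiable consonants are /m/, /h/, /ʔ/ (at most one coda consonant is licensed; onsets are limited to one consonant).
Epenthesis after each stranded consonant: /m/ → /ma/, /h/ → /ha/, /ʔ/ → /ʔa/.

mahaɹovɔɛkʔa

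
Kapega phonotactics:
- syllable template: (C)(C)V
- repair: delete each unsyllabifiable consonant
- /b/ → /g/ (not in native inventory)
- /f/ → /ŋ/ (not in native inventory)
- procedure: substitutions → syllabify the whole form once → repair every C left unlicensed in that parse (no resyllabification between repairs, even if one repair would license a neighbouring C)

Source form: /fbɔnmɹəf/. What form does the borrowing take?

Substitution: /f/ → /ŋ/, /b/ → /g/, giving /ŋgɔnmɹəŋ/.
Under (C)(C)V, the unsyllabifiable consonants are /n/, /ŋ/ (no codas are permitted; onsets may contain at most 2 consonants).
Deletion applies to /n/, /ŋ/.

ŋgɔmɹə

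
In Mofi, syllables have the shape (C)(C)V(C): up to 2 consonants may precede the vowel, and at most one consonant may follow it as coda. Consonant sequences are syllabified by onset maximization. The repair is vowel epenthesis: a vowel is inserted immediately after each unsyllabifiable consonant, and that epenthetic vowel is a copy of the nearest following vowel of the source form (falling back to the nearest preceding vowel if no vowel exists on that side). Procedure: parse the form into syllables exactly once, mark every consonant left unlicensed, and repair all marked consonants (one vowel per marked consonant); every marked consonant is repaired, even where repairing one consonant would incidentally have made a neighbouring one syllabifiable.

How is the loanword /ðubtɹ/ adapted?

The consonants /t/, /ɹ/ cannot be parsed into a legal (C)(C)V(C) syllable (at most one coda consonant is licensed; onsets may contain at most 2 consonants).
Each unlicensed consonant becomes the onset of a new syllable: /t/ → /tu/, /ɹ/ → /ɹu/.

ðubtuɹu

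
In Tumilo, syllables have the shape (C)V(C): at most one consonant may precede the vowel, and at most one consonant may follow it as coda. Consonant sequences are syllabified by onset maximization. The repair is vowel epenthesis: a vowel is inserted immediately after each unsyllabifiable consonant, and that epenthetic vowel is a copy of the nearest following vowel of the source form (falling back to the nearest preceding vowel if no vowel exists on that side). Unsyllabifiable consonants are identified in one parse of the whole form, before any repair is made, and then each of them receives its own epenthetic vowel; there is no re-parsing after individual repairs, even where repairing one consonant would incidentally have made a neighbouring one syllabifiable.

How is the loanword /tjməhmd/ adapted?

təjəməhmədə

The consonants /t/, /j/, /m/, /d/ cannot be parsed into a legal (C)V(C) syllable (at most one coda consonant is licensed; onsets are limited to one consonant).
Each unlicensed consonant becomes the onset of a new syllable: /t/ → /tə/, /j/ → /jə/, /m/ → /mə/, /d/ → /də/.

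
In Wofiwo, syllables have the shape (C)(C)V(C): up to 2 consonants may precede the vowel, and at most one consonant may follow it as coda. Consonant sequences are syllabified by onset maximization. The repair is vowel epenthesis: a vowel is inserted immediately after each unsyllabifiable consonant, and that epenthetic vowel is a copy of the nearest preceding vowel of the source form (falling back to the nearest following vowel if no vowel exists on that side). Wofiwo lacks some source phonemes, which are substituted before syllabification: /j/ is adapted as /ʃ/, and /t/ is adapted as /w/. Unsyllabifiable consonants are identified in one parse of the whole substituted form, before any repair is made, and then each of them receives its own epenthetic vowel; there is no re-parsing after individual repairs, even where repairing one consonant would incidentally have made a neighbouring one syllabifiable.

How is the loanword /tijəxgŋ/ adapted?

Substitution: /t/ → /w/, /j/ → /ʃ/, giving /wiʃəxgŋ/.
Syllabifying with onset maximization leaves /g/, /ŋ/ stranded (at most one coda consonant is licensed; onsets may contain at most 2 consonants).
Each unlicensed consonant becomes the onset of a new syllable: /g/ → /gə/, /ŋ/ → /ŋə/.

wiʃəxgəŋə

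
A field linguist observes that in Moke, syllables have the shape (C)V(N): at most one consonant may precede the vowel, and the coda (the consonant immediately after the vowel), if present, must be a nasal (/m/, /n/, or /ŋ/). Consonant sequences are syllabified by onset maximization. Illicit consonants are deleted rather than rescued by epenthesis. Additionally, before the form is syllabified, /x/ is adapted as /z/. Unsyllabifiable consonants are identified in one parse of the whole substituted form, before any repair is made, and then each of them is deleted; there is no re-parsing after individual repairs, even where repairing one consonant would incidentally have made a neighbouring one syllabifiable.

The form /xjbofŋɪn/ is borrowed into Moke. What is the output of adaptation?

boŋɪn

Substitution: /x/ → /z/, giving /zjbofŋɪn/.
Syllabifying with onset maximization leaves /z/, /j/, /f/ stranded (only a nasal (/m/, /n/, or /ŋ/) is licensed in coda position; onsets are limited to one consonant).
Each unlicensed consonant is deleted: /z/, /j/, /f/.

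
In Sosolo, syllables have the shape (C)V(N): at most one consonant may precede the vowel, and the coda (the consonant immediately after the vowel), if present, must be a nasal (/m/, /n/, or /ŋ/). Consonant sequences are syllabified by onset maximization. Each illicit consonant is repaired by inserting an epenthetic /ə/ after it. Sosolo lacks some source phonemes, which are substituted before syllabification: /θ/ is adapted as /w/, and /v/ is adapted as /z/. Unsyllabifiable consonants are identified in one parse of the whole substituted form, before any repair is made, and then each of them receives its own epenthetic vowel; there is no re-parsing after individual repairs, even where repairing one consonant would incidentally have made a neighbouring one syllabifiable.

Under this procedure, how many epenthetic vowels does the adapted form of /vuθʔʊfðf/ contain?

After substitution the input is /zuwʔʊfðf/.
The unsyllabifiable consonants are /w/, /f/, /ð/, /f/; each receives one epenthetic vowel.

4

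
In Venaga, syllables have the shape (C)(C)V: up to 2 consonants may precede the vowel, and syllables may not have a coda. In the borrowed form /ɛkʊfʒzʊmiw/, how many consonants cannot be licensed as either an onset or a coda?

2

Under (C)(C)V, the unsyllabifiable consonants are /f/, /w/ (no codas are permitted; onsets may contain at most 2 consonants).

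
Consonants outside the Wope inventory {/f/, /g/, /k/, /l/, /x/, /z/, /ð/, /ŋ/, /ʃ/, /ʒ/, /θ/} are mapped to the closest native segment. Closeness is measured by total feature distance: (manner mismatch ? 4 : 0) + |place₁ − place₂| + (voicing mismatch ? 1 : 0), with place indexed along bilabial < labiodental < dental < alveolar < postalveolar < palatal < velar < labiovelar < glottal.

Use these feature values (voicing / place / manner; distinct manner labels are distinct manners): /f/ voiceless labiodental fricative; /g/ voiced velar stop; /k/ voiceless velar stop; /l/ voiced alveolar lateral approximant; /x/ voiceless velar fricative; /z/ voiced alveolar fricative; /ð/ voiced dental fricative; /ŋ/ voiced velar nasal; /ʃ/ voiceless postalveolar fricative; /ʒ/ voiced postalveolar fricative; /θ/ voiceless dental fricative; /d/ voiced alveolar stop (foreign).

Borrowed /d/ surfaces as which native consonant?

/g/ is closest: same manner (stop), place distance 3 (alveolar→velar), same voicing; total 3. Next closest is /k/ at distance 4.

g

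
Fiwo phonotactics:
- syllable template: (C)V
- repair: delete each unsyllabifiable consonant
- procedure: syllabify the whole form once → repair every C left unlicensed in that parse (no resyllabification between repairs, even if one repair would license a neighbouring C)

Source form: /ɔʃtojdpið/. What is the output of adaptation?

The consonants /ʃ/, /j/, /d/, /ð/ cannot be parsed into a legal (C)V syllable (no codas are permitted; onsets are limited to one consonant).
Deleting the stranded consonants removes /ʃ/, /j/, /d/, /ð/.

ɔtopi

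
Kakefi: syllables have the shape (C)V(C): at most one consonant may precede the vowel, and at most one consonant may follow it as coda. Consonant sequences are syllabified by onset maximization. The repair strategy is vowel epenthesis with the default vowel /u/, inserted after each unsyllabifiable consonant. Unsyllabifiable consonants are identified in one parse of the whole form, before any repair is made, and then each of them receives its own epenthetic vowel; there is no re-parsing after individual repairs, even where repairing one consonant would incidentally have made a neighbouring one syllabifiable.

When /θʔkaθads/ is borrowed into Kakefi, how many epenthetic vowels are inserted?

The unsyllabifiable consonants are /θ/, /ʔ/, /s/; each receives one epenthetic vowel.

3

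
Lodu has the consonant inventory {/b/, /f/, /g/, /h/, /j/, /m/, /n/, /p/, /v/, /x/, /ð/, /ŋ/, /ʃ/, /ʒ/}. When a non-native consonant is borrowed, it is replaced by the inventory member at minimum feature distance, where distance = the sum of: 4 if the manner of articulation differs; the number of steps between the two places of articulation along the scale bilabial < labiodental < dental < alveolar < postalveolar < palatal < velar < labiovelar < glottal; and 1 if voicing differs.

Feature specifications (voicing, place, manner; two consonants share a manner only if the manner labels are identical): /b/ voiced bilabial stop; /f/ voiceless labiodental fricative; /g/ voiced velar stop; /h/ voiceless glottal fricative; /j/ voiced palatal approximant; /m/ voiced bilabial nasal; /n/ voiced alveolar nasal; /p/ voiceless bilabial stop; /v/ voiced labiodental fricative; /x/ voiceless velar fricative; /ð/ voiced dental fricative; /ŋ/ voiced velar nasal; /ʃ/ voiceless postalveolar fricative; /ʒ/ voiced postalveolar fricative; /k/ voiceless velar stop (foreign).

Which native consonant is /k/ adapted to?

/g/ is closest: same manner (stop), place distance 0 (velar→velar), voicing differs (+1); total 1. Next closest is /x/ at distance 4.

g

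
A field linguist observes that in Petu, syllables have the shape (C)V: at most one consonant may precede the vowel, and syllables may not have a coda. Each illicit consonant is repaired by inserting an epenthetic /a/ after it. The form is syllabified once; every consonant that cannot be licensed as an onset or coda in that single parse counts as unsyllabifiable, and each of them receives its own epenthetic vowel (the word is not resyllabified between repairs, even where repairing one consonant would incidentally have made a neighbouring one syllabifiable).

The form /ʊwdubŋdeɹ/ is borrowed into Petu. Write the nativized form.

Under (C)V, the unsyllabifiable consonants are /w/, /b/, /ŋ/, /ɹ/ (no codas are permitted; onsets are limited to one consonant).
Each unlicensed consonant becomes the onset of a new syllable: /w/ → /wa/, /b/ → /ba/, /ŋ/ → /ŋa/, /ɹ/ → /ɹa/.

ʊwadubaŋadeɹa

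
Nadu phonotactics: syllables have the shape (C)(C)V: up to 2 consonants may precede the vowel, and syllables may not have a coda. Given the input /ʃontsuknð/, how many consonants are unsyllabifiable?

Syllabifying with onset maximization leaves /n/, /k/, /n/, /ð/ stranded (no codas are permitted; onsets may contain at most 2 consonants).

4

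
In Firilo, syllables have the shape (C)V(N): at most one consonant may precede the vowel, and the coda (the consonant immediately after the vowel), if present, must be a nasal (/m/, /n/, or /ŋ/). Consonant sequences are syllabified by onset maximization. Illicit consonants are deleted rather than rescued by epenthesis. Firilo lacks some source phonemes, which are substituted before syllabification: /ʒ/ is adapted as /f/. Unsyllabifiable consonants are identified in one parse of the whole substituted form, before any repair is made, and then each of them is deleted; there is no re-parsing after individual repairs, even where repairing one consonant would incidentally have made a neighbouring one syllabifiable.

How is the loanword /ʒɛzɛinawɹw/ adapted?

Substitution: /ʒ/ → /f/, giving /fɛzɛinawɹw/.
The consonants /w/, /ɹ/, /w/ cannot be parsed into a legal (C)V(N) syllable (only a nasal (/m/, /n/, or /ŋ/) is licensed in coda position; onsets are limited to one consonant).
Deleting the stranded consonants removes /w/, /ɹ/, /w/.

fɛzɛina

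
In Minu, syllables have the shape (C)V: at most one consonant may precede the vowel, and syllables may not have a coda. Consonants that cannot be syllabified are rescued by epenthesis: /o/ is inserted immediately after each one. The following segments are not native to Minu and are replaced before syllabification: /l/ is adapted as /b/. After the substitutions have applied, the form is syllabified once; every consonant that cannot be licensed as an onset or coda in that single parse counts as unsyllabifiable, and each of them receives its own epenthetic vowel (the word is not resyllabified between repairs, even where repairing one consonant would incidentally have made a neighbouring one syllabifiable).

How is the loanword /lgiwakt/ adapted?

bogiwakoto

Substitution: /l/ → /b/, giving /bgiwakt/.
Syllabifying with onset maximization leaves /b/, /k/, /t/ stranded (no codas are permitted; onsets are limited to one consonant).
Inserting the epenthetic vowel yields /b/ → /bo/, /k/ → /ko/, /t/ → /to/.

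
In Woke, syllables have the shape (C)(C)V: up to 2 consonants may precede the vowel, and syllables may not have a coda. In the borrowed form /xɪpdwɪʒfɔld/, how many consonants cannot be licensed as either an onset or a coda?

The consonants /p/, /l/, /d/ cannot be parsed into a legal (C)(C)V syllable (no codas are permitted; onsets may contain at most 2 consonants).

3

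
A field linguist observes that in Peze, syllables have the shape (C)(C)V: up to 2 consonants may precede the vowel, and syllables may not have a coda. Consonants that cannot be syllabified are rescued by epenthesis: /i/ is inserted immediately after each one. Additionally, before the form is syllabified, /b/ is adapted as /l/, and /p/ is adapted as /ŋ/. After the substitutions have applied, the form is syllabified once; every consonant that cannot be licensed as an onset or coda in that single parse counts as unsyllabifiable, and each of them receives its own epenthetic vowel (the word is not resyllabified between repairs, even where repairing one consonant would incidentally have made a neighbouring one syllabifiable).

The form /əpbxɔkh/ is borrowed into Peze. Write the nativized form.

Substitution: /p/ → /ŋ/, /b/ → /l/, giving /əŋlxɔkh/.
Under (C)(C)V, the unsyllabifiable consonants are /ŋ/, /k/, /h/ (no codas are permitted; onsets may contain at most 2 consonants).
Epenthesis after each stranded consonant: /ŋ/ → /ŋi/, /k/ → /ki/, /h/ → /hi/.

əŋilxɔkihi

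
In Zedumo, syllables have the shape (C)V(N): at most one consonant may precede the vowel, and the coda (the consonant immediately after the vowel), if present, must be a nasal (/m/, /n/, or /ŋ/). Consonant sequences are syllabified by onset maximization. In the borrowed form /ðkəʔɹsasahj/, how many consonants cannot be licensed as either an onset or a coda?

5

Syllabifying with onset maximization leaves /ð/, /ʔ/, /ɹ/, /h/, /j/ stranded (only a nasal (/m/, /n/, or /ŋ/) is licensed in coda position; onsets are limited to one consonant).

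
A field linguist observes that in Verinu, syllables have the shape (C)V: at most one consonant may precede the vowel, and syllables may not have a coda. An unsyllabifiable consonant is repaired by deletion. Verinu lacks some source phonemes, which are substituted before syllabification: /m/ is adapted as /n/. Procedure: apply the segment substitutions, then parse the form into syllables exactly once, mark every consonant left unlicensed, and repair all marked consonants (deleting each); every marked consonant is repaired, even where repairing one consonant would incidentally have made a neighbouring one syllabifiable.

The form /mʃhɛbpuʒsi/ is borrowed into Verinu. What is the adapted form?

hɛpusi

Substitution: /m/ → /n/, giving /nʃhɛbpuʒsi/.
Syllabifying with onset maximization leaves /n/, /ʃ/, /b/, /ʒ/ stranded (no codas are permitted; onsets are limited to one consonant).
Deletion applies to /n/, /ʃ/, /b/, /ʒ/.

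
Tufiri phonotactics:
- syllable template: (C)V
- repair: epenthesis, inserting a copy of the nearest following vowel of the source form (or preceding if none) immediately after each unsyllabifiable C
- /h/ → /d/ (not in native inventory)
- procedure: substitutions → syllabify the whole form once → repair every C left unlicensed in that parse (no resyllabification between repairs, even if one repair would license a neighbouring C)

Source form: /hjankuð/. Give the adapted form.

Substitution: /h/ → /d/, giving /djankuð/.
Under (C)V, the unsyllabifiable consonants are /d/, /n/, /ð/ (no codas are permitted; onsets are limited to one consonant).
Each unlicensed consonant becomes the onset of a new syllable: /d/ → /da/, /n/ → /nu/, /ð/ → /ðu/.

dajanukuðu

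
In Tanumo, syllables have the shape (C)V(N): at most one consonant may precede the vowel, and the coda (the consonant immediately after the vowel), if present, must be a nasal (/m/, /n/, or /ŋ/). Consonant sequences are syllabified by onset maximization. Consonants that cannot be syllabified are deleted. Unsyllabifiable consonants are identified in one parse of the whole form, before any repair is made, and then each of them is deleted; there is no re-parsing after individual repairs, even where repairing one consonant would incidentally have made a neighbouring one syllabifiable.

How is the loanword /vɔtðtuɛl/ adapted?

Syllabifying with onset maximization leaves /t/, /ð/, /l/ stranded (only a nasal (/m/, /n/, or /ŋ/) is licensed in coda position; onsets are limited to one consonant).
Each unlicensed consonant is deleted: /t/, /ð/, /l/.

vɔtuɛ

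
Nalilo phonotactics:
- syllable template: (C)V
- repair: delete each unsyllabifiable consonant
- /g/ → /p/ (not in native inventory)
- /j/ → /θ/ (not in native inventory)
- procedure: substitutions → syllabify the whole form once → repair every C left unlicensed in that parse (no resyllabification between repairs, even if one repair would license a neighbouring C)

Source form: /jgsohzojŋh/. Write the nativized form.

Substitution: /j/ → /θ/, /g/ → /p/, giving /θpsohzoθŋh/.
Syllabifying with onset maximization leaves /θ/, /p/, /h/, /θ/, /ŋ/, /h/ stranded (no codas are permitted; onsets are limited to one consonant).
Each unlicensed consonant is deleted: /θ/, /p/, /h/, /θ/, /ŋ/, /h/.

sozo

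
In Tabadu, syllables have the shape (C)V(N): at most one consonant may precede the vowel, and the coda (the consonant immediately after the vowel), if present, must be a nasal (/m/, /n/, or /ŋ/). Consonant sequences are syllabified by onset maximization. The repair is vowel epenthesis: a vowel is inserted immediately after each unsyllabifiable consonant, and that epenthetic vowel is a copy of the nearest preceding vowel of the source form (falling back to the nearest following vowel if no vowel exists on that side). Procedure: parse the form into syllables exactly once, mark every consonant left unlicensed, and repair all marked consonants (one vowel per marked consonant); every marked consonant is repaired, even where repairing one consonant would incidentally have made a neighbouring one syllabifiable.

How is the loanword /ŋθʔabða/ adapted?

Under (C)V(N), the unsyllabifiable consonants are /ŋ/, /θ/, /b/ (only a nasal (/m/, /n/, or /ŋ/) is licensed in coda position; onsets are limited to one consonant).
Each unlicensed consonant becomes the onset of a new syllable: /ŋ/ → /ŋa/, /θ/ → /θa/, /b/ → /ba/.

ŋaθaʔabaða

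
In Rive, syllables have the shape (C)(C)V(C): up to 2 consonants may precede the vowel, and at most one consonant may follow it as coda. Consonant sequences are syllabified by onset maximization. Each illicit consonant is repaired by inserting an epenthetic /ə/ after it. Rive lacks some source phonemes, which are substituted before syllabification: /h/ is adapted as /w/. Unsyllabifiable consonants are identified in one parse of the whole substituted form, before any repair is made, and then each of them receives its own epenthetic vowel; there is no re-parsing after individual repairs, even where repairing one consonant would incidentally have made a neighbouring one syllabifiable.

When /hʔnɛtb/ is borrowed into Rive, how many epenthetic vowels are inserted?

2

After substitution the input is /wʔnɛtb/.
The unsyllabifiable consonants are /w/, /b/; each receives one epenthetic vowel.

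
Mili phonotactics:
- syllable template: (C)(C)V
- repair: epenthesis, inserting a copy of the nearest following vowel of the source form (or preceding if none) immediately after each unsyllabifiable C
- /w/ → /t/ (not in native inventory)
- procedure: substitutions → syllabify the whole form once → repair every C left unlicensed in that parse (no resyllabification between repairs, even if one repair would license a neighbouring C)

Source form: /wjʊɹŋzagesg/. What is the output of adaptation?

tjʊɹaŋzagesege

Substitution: /w/ → /t/, giving /tjʊɹŋzagesg/.
Syllabifying with onset maximization leaves /ɹ/, /s/, /g/ stranded (no codas are permitted; onsets may contain at most 2 consonants).
Epenthesis after each stranded consonant: /ɹ/ → /ɹa/, /s/ → /se/, /g/ → /ge/.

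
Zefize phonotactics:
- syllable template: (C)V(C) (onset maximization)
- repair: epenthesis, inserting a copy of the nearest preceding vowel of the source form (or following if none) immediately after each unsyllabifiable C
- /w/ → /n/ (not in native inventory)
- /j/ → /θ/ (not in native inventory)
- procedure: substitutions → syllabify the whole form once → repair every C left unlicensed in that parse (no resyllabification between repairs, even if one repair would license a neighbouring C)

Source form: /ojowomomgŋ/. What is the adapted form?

oθonomomgoŋo

Substitution: /j/ → /θ/, /w/ → /n/, giving /oθonomomgŋ/.
Syllabifying with onset maximization leaves /g/, /ŋ/ stranded (at most one coda consonant is licensed; onsets are limited to one consonant).
Inserting the epenthetic vowel yields /g/ → /go/, /ŋ/ → /ŋo/.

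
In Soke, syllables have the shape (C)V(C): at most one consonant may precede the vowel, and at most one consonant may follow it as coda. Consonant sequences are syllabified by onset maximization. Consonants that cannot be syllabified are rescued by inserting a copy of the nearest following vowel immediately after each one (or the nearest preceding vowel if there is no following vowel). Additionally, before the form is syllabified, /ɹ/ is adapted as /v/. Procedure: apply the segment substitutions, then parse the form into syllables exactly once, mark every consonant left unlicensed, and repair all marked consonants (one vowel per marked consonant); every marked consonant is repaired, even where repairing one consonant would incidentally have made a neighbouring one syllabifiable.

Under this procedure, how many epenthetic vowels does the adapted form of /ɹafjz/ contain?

2

After substitution the input is /vafjz/.
The unsyllabifiable consonants are /j/, /z/; each receives one epenthetic vowel.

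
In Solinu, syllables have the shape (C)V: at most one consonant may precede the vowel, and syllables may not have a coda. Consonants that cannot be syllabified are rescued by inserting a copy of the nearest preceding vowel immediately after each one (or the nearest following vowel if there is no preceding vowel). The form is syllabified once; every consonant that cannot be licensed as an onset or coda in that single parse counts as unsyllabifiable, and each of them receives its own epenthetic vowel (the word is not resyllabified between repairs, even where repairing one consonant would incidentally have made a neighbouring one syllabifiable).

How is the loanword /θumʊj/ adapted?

Under (C)V, the unsyllabifiable consonants are /j/ (no codas are permitted; onsets are limited to one consonant).
Inserting the epenthetic vowel yields /j/ → /jʊ/.

θumʊjʊ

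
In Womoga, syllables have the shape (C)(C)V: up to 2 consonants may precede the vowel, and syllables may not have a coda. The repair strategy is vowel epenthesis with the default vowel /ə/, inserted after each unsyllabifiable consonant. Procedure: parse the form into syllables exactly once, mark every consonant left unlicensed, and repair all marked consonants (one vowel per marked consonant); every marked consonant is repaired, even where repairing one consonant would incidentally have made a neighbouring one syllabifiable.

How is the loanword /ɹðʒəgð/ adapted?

ɹəðʒəgəðə

Syllabifying with onset maximization leaves /ɹ/, /g/, /ð/ stranded (no codas are permitted; onsets may contain at most 2 consonants).
Epenthesis after each stranded consonant: /ɹ/ → /ɹə/, /g/ → /gə/, /ð/ → /ðə/.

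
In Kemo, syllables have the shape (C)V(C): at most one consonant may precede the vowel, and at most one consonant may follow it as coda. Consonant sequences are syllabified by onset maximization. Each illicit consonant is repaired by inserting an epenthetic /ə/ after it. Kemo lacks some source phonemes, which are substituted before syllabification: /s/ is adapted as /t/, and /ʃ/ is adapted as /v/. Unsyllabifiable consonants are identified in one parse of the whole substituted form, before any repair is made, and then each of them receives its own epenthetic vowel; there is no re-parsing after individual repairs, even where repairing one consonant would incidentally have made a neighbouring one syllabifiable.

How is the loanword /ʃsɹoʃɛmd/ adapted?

vətəɹovɛmdə

Substitution: /ʃ/ → /v/, /s/ → /t/, giving /vtɹovɛmd/.
The consonants /v/, /t/, /d/ cannot be parsed into a legal (C)V(C) syllable (at most one coda consonant is licensed; onsets are limited to one consonant).
Epenthesis after each stranded consonant: /v/ → /və/, /t/ → /tə/, /d/ → /də/.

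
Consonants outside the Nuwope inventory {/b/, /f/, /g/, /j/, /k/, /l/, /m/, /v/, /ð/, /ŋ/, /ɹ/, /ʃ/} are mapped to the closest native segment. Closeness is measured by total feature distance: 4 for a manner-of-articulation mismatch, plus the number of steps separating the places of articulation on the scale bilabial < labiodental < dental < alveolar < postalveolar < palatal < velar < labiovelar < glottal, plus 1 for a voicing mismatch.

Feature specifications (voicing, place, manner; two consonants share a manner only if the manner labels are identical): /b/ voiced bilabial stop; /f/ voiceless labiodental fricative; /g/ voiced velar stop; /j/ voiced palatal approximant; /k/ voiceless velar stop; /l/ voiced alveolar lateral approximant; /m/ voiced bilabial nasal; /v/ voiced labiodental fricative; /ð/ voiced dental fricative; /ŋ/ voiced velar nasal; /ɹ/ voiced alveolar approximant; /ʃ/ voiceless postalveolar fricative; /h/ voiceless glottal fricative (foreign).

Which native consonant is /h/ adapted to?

ʃ

/ʃ/ is closest: same manner (fricative), place distance 4 (glottal→postalveolar), same voicing; total 4. Next closest is /k/ at distance 6.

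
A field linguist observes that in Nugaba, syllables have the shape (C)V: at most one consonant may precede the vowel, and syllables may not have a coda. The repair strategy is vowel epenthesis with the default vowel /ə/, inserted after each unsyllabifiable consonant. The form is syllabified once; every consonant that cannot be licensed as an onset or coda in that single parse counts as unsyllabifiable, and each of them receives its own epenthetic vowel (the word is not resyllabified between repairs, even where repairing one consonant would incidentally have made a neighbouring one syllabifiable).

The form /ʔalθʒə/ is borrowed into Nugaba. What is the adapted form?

Under (C)V, the unsyllabifiable consonants are /l/, /θ/ (no codas are permitted; onsets are limited to one consonant).
Each unlicensed consonant becomes the onset of a new syllable: /l/ → /lə/, /θ/ → /θə/.

ʔaləθəʒə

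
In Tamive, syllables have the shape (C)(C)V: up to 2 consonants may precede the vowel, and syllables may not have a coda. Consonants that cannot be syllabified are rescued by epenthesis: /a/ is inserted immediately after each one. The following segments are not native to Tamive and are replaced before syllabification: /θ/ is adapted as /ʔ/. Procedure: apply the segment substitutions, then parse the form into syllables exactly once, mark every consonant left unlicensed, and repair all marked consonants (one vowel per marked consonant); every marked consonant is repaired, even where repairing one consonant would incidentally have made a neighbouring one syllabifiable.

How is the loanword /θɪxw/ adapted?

ʔɪxawa

Substitution: /θ/ → /ʔ/, giving /ʔɪxw/.
Syllabifying with onset maximization leaves /x/, /w/ stranded (no codas are permitted; onsets may contain at most 2 consonants).
Inserting the epenthetic vowel yields /x/ → /xa/, /w/ → /wa/.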